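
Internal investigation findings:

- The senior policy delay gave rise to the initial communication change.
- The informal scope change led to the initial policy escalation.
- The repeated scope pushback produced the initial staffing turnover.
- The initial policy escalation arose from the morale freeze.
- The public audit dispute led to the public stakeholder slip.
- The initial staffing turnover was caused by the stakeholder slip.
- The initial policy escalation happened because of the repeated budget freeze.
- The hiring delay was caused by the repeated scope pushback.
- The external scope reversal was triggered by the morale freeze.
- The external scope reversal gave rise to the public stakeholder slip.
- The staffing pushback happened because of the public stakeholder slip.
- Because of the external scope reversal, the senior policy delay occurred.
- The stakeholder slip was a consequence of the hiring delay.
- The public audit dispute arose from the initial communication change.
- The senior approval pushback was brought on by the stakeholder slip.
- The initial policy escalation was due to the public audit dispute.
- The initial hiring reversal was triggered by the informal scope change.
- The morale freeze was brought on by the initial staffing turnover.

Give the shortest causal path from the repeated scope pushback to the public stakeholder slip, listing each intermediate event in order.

the repeated scope pushback → the initial staffing turnover → the morale freeze → the external scope reversal → the public stakeholder slip

the repeated scope pushback → the initial staffing turnover
the initial staffing turnover → the morale freeze
the morale freeze → the external scope reversal
the external scope reversal → the public stakeholder slip
Length: 4 steps.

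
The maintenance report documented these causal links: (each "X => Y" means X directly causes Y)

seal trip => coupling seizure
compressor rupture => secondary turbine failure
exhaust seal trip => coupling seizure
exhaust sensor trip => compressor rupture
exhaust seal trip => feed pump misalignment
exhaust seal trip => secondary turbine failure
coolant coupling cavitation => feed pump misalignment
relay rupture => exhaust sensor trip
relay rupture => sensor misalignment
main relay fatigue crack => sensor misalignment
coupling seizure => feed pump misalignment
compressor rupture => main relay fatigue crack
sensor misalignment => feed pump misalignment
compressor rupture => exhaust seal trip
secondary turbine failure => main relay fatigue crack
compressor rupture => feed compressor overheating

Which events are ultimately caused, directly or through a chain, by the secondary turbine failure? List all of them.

Direct effects: the main relay fatigue crack.
2 steps out: the sensor misalignment.
3 steps out: the feed pump misalignment.
Not reachable from it: the relay rupture, the exhaust sensor trip, the compressor rupture, the feed compressor overheating, the coolant coupling cavitation, the exhaust seal trip, the seal trip, the coupling seizure.

the feed pump misalignment, the main relay fatigue crack, the sensor misalignment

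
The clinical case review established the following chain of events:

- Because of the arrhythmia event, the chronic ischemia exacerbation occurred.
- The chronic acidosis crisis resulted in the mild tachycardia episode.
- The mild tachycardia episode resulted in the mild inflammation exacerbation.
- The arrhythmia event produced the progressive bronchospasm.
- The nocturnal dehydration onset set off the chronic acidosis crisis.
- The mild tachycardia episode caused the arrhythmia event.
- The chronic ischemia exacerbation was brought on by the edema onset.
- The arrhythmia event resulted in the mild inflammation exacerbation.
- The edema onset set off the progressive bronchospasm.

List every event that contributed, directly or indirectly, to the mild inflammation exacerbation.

Immediate causes of the mild inflammation exacerbation: the mild tachycardia episode, the arrhythmia event.
Further upstream: the nocturnal dehydration onset, the chronic acidosis crisis.

the arrhythmia event, the chronic acidosis crisis, the mild tachycardia episode, the nocturnal dehydration onset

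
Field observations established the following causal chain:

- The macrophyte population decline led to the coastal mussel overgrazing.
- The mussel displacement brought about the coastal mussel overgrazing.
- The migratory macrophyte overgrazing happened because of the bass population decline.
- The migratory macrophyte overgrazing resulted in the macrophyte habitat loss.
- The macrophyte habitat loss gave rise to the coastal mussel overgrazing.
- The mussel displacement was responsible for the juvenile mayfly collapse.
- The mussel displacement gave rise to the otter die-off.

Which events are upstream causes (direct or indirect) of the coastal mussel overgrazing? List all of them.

the bass population decline, the macrophyte habitat loss, the macrophyte population decline, the migratory macrophyte overgrazing, the mussel displacement

Immediate causes of the coastal mussel overgrazing: the mussel displacement, the macrophyte habitat loss, the macrophyte population decline.
Further upstream: the bass population decline, the migratory macrophyte overgrazing.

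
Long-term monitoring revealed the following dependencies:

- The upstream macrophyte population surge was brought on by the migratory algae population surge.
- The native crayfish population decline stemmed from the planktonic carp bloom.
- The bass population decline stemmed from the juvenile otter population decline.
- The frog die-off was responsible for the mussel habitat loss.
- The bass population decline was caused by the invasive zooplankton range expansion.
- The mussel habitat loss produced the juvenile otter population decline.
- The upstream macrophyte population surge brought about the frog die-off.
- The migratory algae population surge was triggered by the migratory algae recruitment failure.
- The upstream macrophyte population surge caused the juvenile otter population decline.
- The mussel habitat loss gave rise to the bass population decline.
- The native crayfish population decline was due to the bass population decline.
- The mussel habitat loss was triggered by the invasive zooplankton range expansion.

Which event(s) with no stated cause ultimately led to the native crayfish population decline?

Tracing upstream from the native crayfish population decline: the native crayfish population decline ← the bass population decline ← the invasive zooplankton range expansion.
A separate upstream branch: the native crayfish population decline ← the bass population decline ← the juvenile otter population decline ← the upstream macrophyte population surge ← the migratory algae population surge ← the migratory algae recruitment failure.
A separate upstream branch: the native crayfish population decline ← the planktonic carp bloom.
Each of those chain origins has no stated cause.

the invasive zooplankton range expansion, the migratory algae recruitment failure, the planktonic carp bloom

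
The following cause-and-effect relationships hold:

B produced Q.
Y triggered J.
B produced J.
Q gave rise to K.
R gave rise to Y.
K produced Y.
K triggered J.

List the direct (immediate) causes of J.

Upstream contributors include Q, R, but only B, K, Y feed directly into J.

B, K, Y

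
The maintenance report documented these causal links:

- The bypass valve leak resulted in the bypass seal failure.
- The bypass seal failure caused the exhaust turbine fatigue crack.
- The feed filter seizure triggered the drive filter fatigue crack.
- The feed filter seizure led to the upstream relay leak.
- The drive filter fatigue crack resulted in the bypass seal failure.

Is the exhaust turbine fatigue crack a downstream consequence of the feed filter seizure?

Yes

There is a causal chain: the feed filter seizure → the drive filter fatigue crack → the bypass seal failure → the exhaust turbine fatigue crack.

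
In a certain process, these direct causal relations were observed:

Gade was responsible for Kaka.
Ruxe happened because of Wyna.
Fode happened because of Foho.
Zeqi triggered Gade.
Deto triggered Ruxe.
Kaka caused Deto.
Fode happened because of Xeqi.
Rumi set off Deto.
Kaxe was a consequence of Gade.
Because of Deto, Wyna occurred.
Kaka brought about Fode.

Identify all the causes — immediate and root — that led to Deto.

Immediate causes of Deto: Kaka, Rumi.
Further upstream: Zeqi, Gade.

Gade, Kaka, Rumi, Zeqi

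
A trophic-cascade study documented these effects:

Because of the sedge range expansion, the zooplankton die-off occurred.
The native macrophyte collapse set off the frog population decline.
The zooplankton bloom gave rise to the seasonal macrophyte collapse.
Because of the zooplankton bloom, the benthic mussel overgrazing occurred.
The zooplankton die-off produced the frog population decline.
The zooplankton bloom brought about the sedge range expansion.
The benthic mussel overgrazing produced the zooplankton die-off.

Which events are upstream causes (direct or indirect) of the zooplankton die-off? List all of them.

the benthic mussel overgrazing, the sedge range expansion, the zooplankton bloom

Immediate causes of the zooplankton die-off: the benthic mussel overgrazing, the sedge range expansion.
Further upstream: the zooplankton bloom.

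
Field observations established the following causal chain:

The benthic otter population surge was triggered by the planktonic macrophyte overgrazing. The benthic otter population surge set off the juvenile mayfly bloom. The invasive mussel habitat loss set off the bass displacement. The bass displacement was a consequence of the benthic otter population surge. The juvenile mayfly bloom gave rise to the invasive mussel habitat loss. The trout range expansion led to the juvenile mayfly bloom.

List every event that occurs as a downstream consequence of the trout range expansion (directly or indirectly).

the bass displacement, the invasive mussel habitat loss, the juvenile mayfly bloom

Direct effects: the juvenile mayfly bloom.
2 steps out: the invasive mussel habitat loss.
3 steps out: the bass displacement.
Not reachable from it: the planktonic macrophyte overgrazing, the benthic otter population surge.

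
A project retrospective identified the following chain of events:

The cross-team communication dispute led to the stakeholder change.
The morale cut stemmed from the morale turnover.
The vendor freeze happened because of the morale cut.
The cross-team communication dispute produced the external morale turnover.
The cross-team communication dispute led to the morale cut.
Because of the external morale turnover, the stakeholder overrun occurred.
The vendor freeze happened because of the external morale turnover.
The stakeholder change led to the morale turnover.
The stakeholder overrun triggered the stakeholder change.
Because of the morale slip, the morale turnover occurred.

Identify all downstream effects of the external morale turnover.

Direct effects: the stakeholder overrun, the vendor freeze.
2 steps out: the stakeholder change.
3 steps out: the morale turnover.
4 steps out: the morale cut.
Not reachable from it: the cross-team communication dispute, the morale slip.

the morale cut, the morale turnover, the stakeholder change, the stakeholder overrun, the vendor freeze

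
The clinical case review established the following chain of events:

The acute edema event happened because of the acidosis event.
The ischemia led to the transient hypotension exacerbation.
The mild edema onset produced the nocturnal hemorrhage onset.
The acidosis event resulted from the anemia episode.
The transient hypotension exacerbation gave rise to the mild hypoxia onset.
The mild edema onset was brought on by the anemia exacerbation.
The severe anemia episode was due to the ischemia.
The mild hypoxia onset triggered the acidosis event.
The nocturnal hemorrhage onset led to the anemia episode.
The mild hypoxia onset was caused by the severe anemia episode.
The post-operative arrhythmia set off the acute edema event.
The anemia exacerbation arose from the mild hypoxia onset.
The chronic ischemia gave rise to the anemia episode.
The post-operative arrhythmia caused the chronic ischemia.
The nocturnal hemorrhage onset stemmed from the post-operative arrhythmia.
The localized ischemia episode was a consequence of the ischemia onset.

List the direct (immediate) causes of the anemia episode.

the chronic ischemia, the nocturnal hemorrhage onset

Upstream contributors include the ischemia, the severe anemia episode, the transient hypotension exacerbation, the mild hypoxia onset, the anemia exacerbation, the mild edema onset, the post-operative arrhythmia, but only the chronic ischemia, the nocturnal hemorrhage onset feed directly into the anemia episode.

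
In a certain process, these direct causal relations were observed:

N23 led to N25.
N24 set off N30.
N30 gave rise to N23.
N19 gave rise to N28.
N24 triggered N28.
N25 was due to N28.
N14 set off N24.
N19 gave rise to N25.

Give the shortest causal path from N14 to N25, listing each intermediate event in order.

N14 → N24
N24 → N28
N28 → N25
Length: 3 steps.

N14 → N24 → N28 → N25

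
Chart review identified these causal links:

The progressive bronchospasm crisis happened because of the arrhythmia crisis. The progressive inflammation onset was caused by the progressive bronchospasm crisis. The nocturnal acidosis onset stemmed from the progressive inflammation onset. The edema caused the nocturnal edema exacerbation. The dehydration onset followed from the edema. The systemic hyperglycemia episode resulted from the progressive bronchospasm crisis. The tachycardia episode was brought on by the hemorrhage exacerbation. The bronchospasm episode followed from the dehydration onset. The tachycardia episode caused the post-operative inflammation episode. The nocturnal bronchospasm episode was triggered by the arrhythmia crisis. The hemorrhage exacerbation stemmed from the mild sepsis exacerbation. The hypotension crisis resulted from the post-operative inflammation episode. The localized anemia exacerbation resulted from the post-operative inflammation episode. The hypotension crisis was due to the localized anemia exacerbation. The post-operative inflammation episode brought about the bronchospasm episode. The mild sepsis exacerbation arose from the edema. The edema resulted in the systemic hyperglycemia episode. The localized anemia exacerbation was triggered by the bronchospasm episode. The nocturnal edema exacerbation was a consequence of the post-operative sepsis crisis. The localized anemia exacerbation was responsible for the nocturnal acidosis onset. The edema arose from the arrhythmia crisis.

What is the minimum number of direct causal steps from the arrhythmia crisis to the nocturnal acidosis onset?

3

Shortest chain: the arrhythmia crisis → the progressive bronchospasm crisis → the progressive inflammation onset → the nocturnal acidosis onset.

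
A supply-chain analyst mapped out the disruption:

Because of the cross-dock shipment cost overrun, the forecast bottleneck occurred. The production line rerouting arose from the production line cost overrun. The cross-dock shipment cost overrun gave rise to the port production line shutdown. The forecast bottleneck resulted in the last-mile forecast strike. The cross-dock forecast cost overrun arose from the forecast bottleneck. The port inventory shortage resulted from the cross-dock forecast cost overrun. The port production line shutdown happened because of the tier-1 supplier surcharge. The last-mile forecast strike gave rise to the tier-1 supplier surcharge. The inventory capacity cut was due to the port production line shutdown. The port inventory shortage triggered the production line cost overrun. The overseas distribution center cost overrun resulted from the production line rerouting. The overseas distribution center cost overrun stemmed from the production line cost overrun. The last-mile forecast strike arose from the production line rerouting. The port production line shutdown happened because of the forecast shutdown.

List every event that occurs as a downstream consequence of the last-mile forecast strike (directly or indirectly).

the inventory capacity cut, the port production line shutdown, the tier-1 supplier surcharge

Direct effects: the tier-1 supplier surcharge.
2 steps out: the port production line shutdown.
3 steps out: the inventory capacity cut.
Not reachable from it: the cross-dock shipment cost overrun, the forecast bottleneck, the cross-dock forecast cost overrun, the port inventory shortage, the production line cost overrun, the production line rerouting, the overseas distribution center cost overrun, the forecast shutdown.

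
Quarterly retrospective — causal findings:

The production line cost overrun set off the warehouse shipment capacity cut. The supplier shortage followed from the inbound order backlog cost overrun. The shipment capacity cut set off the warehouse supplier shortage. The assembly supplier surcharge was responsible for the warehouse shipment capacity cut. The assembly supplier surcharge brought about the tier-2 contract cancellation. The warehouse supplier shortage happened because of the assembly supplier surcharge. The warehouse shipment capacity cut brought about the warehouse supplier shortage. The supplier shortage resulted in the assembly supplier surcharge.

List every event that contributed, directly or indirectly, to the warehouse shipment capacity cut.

the assembly supplier surcharge, the inbound order backlog cost overrun, the production line cost overrun, the supplier shortage

Immediate causes of the warehouse shipment capacity cut: the production line cost overrun, the assembly supplier surcharge.
Further upstream: the inbound order backlog cost overrun, the supplier shortage.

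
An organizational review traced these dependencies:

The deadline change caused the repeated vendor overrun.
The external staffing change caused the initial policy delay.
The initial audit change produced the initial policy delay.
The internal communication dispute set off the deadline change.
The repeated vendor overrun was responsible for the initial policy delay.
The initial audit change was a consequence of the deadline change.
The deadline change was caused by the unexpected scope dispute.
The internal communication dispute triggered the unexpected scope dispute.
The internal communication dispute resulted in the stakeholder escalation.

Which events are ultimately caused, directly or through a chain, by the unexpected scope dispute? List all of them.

the deadline change, the initial audit change, the initial policy delay, the repeated vendor overrun

Direct effects: the deadline change.
2 steps out: the initial audit change, the repeated vendor overrun.
3 steps out: the initial policy delay.
Not reachable from it: the internal communication dispute, the stakeholder escalation, the external staffing change.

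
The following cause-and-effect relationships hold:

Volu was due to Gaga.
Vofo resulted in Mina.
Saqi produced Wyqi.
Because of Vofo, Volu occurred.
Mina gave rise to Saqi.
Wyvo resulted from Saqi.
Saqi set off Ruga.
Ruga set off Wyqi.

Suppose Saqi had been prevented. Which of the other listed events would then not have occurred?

Downstream of Saqi: Wyvo, Ruga, Wyqi.

Ruga, Wyqi, Wyvo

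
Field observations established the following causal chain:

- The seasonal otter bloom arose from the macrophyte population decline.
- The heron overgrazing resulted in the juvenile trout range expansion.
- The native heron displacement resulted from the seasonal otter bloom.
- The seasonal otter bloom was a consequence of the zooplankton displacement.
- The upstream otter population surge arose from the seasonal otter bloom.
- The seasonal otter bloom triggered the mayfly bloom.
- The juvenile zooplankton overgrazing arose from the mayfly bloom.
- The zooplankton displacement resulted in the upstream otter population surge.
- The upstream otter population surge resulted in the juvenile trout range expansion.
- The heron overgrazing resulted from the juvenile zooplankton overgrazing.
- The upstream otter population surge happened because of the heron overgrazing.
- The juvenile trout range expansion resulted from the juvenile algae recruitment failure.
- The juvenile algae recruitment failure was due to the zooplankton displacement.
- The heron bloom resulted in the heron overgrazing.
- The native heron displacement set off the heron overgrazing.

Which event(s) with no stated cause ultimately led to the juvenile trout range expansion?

the heron bloom, the macrophyte population decline, the zooplankton displacement

Tracing upstream from the juvenile trout range expansion: the juvenile trout range expansion ← the juvenile algae recruitment failure ← the zooplankton displacement.
A separate upstream branch: the juvenile trout range expansion ← the upstream otter population surge ← the seasonal otter bloom ← the macrophyte population decline.
A separate upstream branch: the juvenile trout range expansion ← the heron overgrazing ← the heron bloom.
Each of those chain origins has no stated cause.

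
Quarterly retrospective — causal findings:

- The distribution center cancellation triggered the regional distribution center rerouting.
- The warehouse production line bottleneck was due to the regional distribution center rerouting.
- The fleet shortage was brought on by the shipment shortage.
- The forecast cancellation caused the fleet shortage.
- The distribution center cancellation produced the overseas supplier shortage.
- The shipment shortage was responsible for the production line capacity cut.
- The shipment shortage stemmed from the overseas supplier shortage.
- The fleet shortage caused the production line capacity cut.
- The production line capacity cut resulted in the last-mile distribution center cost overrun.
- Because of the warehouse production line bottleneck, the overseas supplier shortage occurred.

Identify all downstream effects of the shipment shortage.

the fleet shortage, the last-mile distribution center cost overrun, the production line capacity cut

Direct effects: the fleet shortage, the production line capacity cut.
2 steps out: the last-mile distribution center cost overrun.
Not reachable from it: the distribution center cancellation, the regional distribution center rerouting, the warehouse production line bottleneck, the overseas supplier shortage, the forecast cancellation.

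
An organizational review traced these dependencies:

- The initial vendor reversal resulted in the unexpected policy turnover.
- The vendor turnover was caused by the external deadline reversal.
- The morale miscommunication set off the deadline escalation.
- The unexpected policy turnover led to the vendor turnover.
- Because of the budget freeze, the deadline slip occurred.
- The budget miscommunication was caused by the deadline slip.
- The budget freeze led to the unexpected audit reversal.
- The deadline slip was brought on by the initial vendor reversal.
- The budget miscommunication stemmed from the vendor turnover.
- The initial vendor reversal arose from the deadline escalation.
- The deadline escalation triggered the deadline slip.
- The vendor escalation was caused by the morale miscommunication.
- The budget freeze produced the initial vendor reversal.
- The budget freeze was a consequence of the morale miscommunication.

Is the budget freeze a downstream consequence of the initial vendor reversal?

The initial vendor reversal leads to the unexpected policy turnover, the vendor turnover, the deadline slip, the budget miscommunication; the budget freeze is not among them.

No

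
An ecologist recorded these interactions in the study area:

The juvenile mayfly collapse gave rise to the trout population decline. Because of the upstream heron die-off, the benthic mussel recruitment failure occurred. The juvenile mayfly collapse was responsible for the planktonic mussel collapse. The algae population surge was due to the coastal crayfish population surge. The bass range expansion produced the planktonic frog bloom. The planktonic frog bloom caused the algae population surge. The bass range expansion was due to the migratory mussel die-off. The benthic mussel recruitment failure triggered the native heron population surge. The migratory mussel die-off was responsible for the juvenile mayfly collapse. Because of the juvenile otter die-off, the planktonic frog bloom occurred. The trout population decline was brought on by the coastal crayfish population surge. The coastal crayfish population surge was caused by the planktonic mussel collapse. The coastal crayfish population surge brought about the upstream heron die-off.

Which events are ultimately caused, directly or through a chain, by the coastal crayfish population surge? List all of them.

the algae population surge, the benthic mussel recruitment failure, the native heron population surge, the trout population decline, the upstream heron die-off

Direct effects: the upstream heron die-off, the algae population surge, the trout population decline.
2 steps out: the benthic mussel recruitment failure.
3 steps out: the native heron population surge.
Not reachable from it: the migratory mussel die-off, the juvenile mayfly collapse, the planktonic mussel collapse, the juvenile otter die-off, the bass range expansion, the planktonic frog bloom.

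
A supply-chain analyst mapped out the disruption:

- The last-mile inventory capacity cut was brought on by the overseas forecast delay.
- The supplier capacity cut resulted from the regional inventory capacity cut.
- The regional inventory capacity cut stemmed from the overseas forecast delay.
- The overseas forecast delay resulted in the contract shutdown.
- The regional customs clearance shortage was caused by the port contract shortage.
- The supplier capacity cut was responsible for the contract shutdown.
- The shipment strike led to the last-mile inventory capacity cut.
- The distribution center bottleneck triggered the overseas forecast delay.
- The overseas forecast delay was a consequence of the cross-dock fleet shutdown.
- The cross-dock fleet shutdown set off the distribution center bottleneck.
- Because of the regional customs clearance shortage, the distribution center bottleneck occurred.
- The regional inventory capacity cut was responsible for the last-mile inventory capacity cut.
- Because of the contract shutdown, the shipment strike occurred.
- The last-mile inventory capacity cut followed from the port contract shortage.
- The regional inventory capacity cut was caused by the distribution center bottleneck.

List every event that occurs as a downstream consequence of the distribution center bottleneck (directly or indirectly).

the contract shutdown, the last-mile inventory capacity cut, the overseas forecast delay, the regional inventory capacity cut, the shipment strike, the supplier capacity cut

Direct effects: the overseas forecast delay, the regional inventory capacity cut.
2 steps out: the supplier capacity cut, the contract shutdown, the last-mile inventory capacity cut.
3 steps out: the shipment strike.
Not reachable from it: the port contract shortage, the cross-dock fleet shutdown, the regional customs clearance shortage.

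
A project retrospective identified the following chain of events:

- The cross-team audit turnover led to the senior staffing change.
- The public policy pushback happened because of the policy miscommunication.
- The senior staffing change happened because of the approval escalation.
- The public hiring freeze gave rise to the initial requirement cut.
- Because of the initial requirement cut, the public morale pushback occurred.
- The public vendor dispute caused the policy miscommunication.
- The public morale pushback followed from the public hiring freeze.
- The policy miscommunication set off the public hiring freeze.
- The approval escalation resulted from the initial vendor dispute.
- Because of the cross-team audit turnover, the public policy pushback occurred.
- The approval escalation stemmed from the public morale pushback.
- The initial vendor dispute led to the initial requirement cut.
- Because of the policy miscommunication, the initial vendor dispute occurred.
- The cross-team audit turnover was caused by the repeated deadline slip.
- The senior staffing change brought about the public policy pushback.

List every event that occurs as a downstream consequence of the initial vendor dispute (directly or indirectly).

the approval escalation, the initial requirement cut, the public morale pushback, the public policy pushback, the senior staffing change

Direct effects: the initial requirement cut, the approval escalation.
2 steps out: the public morale pushback, the senior staffing change.
3 steps out: the public policy pushback.
Not reachable from it: the public vendor dispute, the policy miscommunication, the public hiring freeze, the repeated deadline slip, the cross-team audit turnover.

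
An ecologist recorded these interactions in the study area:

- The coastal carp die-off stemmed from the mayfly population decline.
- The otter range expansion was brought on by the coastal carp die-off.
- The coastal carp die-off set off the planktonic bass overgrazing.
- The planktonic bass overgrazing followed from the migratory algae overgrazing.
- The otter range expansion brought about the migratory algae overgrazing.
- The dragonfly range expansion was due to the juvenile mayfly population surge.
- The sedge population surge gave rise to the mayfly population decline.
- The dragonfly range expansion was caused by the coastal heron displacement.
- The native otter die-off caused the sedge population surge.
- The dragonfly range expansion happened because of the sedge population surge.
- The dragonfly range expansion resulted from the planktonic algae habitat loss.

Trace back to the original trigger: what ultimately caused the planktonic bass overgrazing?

the native otter die-off

Tracing upstream from the planktonic bass overgrazing: the planktonic bass overgrazing ← the coastal carp die-off ← the mayfly population decline ← the sedge population surge ← the native otter die-off.
The native otter die-off has no stated cause, so it is the root.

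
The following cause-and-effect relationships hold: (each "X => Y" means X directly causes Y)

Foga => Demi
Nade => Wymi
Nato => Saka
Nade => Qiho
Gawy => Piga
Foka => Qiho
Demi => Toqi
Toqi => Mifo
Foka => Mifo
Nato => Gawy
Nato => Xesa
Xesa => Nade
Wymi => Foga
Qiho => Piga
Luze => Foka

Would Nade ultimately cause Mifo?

Yes

There is a causal chain: Nade → Wymi → Foga → Demi → Toqi → Mifo.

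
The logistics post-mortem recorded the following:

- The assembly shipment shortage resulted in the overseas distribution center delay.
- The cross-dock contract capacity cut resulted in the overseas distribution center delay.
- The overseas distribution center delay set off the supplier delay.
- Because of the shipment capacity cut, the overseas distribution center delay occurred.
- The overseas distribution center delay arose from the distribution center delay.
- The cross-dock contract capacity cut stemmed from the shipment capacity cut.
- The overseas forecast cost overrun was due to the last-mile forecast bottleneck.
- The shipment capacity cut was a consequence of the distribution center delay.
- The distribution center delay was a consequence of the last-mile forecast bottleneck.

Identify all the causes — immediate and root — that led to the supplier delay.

the assembly shipment shortage, the cross-dock contract capacity cut, the distribution center delay, the last-mile forecast bottleneck, the overseas distribution center delay, the shipment capacity cut

Immediate cause of the supplier delay: the overseas distribution center delay.
Further upstream: the last-mile forecast bottleneck, the distribution center delay, the shipment capacity cut, the cross-dock contract capacity cut, the assembly shipment shortage.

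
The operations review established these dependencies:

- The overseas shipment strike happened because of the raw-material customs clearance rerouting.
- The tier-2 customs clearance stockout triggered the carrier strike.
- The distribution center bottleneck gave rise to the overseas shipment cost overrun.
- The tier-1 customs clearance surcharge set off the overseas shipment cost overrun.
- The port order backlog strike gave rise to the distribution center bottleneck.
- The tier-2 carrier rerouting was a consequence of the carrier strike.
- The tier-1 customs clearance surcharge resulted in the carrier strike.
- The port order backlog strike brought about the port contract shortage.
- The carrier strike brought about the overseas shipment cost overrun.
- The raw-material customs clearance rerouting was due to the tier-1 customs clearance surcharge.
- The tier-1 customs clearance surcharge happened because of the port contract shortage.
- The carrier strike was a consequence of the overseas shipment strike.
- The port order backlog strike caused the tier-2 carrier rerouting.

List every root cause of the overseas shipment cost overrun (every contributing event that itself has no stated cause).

Tracing upstream from the overseas shipment cost overrun: the overseas shipment cost overrun ← the distribution center bottleneck ← the port order backlog strike.
A separate upstream branch: the overseas shipment cost overrun ← the carrier strike ← the tier-2 customs clearance stockout.
Each of those chain origins has no stated cause.

the port order backlog strike, the tier-2 customs clearance stockout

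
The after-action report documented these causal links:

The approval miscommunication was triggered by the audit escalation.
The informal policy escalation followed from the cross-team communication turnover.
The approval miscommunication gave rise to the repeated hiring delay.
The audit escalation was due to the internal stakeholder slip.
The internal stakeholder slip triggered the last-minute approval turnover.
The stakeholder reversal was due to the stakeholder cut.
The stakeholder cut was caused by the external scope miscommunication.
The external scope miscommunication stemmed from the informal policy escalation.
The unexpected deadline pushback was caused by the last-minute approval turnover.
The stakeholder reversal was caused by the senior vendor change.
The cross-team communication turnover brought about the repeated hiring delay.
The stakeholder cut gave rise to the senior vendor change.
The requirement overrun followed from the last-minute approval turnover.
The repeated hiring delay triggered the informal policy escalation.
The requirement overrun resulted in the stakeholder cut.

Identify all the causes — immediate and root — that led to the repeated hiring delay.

the approval miscommunication, the audit escalation, the cross-team communication turnover, the internal stakeholder slip

Immediate causes of the repeated hiring delay: the cross-team communication turnover, the approval miscommunication.
Further upstream: the internal stakeholder slip, the audit escalation.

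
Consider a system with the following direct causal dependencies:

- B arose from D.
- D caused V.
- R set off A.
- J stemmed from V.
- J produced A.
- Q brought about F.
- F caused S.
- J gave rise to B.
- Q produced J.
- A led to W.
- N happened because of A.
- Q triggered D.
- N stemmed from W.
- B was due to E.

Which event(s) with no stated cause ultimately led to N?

Q, R

Tracing upstream from N: N ← A ← J ← Q.
A separate upstream branch: N ← A ← R.
Each of those chain origins has no stated cause.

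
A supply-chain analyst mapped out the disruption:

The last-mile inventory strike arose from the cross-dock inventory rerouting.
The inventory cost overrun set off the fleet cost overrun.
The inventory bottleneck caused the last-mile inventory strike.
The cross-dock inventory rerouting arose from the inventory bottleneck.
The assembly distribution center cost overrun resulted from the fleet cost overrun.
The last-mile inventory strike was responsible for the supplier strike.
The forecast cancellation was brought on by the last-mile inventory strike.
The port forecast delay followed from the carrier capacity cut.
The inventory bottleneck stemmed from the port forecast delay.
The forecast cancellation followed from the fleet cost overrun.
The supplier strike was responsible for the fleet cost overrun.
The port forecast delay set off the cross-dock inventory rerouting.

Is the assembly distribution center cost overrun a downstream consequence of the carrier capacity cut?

Yes

There is a causal chain: the carrier capacity cut → the port forecast delay → the inventory bottleneck → the last-mile inventory strike → the supplier strike → the fleet cost overrun → the assembly distribution center cost overrun.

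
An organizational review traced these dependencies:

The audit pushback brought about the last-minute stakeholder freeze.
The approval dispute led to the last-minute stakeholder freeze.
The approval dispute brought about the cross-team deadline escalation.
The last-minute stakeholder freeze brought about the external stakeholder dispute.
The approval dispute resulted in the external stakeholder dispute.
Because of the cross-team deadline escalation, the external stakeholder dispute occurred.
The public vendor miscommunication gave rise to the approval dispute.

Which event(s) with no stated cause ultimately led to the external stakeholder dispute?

Tracing upstream from the external stakeholder dispute: the external stakeholder dispute ← the last-minute stakeholder freeze ← the audit pushback.
A separate upstream branch: the external stakeholder dispute ← the approval dispute ← the public vendor miscommunication.
Each of those chain origins has no stated cause.

the audit pushback, the public vendor miscommunication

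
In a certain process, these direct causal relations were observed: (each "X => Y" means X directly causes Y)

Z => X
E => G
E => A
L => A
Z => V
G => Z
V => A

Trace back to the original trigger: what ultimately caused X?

Tracing upstream from X: X ← Z ← G ← E.
E has no stated cause, so it is the root.

E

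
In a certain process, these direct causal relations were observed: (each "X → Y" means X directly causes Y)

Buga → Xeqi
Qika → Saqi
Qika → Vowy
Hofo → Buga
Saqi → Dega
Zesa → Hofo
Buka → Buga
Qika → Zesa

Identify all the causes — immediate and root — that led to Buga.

Immediate causes of Buga: Hofo, Buka.
Further upstream: Qika, Zesa.

Buka, Hofo, Qika, Zesa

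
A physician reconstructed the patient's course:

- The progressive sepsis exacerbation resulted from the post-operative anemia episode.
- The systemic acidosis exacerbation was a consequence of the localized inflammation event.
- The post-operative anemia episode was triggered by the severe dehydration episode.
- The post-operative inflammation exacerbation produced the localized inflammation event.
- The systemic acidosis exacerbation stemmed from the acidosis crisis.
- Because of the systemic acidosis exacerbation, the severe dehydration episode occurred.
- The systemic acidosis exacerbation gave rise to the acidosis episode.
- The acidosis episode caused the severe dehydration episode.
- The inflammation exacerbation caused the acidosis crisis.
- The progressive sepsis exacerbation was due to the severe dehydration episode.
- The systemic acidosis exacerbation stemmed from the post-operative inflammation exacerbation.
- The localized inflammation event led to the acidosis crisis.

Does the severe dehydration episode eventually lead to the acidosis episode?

No

The severe dehydration episode leads to the post-operative anemia episode, the progressive sepsis exacerbation; the acidosis episode is not among them.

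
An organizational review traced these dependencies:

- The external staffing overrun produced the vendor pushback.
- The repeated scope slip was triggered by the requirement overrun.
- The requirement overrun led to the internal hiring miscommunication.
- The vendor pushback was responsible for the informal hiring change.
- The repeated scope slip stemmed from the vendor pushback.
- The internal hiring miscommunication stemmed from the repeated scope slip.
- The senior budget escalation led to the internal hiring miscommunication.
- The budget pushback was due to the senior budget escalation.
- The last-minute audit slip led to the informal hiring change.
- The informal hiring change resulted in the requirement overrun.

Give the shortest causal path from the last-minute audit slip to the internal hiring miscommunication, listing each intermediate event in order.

the last-minute audit slip → the informal hiring change → the requirement overrun → the internal hiring miscommunication

the last-minute audit slip → the informal hiring change
the informal hiring change → the requirement overrun
the requirement overrun → the internal hiring miscommunication
Length: 3 steps.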